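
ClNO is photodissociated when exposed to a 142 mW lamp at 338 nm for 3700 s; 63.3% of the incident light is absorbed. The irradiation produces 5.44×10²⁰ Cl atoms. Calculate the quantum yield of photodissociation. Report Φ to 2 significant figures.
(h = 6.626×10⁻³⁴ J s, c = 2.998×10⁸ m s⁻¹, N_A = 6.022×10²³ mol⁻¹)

Φ = 0.96

Product: 5.44×10²⁰ / 6.022×10²³ = 9.034×10⁻⁴ mol.
Photon energy at 338 nm: hc/λ = (6.626×10⁻³⁴)(2.998×10⁸)/(338×10⁻⁹) = 5.877×10⁻¹⁹ J.
Energy delivered: (142 mW)(3700 s) = 525.4 J.
Photons incident: 525.4 / 5.877×10⁻¹⁹ = 8.940×10²⁰, i.e. 8.940×10²⁰/6.022×10²³ = 0.001485 mol.
Photons absorbed: 0.633 × 0.001485 = 9.400×10⁻⁴ mol.
Φ = 9.034×10⁻⁴ mol / 9.400×10⁻⁴ mol photons = 0.96.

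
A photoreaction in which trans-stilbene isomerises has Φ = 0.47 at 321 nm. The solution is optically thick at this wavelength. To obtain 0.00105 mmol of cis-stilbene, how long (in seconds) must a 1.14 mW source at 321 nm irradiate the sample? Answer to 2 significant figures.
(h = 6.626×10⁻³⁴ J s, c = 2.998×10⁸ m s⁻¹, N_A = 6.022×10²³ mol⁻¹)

Product: 0.00105 mmol = 1.05×10⁻⁶ mol.
Photons that must be absorbed: 1.05×10⁻⁶ / 0.47 = 2.234×10⁻⁶ mol.
Photon energy: hc/λ = 6.188×10⁻¹⁹ J; per mole, 3.726×10⁵ J mol⁻¹.
Energy required: 2.234×10⁻⁶ × 3.726×10⁵ = 0.8324 J.
Time: 0.8324 J / 0.00114 W = 730 s.

t ≈ 730 s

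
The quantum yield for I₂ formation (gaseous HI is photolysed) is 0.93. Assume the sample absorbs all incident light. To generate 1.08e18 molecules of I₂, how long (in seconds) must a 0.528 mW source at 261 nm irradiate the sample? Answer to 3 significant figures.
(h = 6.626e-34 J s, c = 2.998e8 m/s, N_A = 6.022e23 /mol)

Product: 1.08e18 / 6.022e23 = 1.793e-6 mol.
Photons that must be absorbed: 1.793e-6 / 0.93 = 1.928e-6 mol.
Photon energy: hc/λ = 7.611e-19 J; per mole, 4.583e5 J mol⁻¹.
Energy required: 1.928e-6 × 4.583e5 = 0.8836 J.
Time: 0.8836 J / 0.000528 W = 1670 s.

t ≈ 1670 s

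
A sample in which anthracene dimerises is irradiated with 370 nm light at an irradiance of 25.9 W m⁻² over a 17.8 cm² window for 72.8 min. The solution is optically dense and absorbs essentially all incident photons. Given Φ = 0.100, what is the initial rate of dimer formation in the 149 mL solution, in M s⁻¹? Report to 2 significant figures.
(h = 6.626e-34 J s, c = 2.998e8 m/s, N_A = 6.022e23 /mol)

Photon energy at 370 nm: hc/λ = (6.626e-34)(2.998e8)/(370e-9) = 5.369e-19 J.
Energy delivered: (25.9 W m⁻²)(17.8e-4 m²)(4368 s) = 201.4 J.
Photons incident: 201.4 / 5.369e-19 = 3.751e20, i.e. 3.751e20/6.022e23 = 6.229e-4 mol.
Product formed: 0.100 × 6.229e-4 = 6.229e-5 mol.
Rate: 6.229e-5 mol / (4368 s × 0.149 L) = 9.6e-8 M s⁻¹.

9.6e-8 M s⁻¹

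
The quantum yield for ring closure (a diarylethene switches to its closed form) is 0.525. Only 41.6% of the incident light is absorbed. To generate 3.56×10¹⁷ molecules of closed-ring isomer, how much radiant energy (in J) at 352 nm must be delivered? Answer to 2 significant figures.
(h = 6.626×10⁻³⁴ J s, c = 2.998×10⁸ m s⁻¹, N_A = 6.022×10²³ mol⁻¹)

Product: 3.56×10¹⁷ / 6.022×10²³ = 5.912×10⁻⁷ mol.
Photons that must be absorbed: 5.912×10⁻⁷ / 0.525 = 1.126×10⁻⁶ mol.
Incident photons needed: 1.126×10⁻⁶ / 0.416 = 2.707×10⁻⁶ mol.
Photon energy: hc/λ = 5.643×10⁻¹⁹ J; per mole, 3.398×10⁵ J mol⁻¹.
Energy required: 2.707×10⁻⁶ × 3.398×10⁵ = 0.92 J.

0.92 J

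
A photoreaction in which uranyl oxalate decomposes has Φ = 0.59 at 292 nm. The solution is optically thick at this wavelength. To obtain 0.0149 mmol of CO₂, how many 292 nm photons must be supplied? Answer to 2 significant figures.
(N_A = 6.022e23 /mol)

1.5e19 photons

Product: 0.0149 mmol = 1.49e-5 mol.
Photons that must be absorbed: 1.49e-5 / 0.59 = 2.525e-5 mol.
Photon count: 2.525e-5 × 6.022e23 = 1.5e19.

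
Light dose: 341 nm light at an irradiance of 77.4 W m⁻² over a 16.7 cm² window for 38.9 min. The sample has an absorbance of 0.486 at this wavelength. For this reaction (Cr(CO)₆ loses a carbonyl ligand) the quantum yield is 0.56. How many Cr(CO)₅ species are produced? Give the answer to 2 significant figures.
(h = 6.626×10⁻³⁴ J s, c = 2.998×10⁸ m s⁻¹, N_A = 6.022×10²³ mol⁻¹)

Photon energy at 341 nm: hc/λ = (6.626×10⁻³⁴)(2.998×10⁸)/(341×10⁻⁹) = 5.825×10⁻¹⁹ J.
Energy delivered: (77.4 W m⁻²)(16.7×10⁻⁴ m²)(2334 s) = 301.7 J.
Photons incident: 301.7 / 5.825×10⁻¹⁹ = 5.179×10²⁰, i.e. 5.179×10²⁰/6.022×10²³ = 8.600×10⁻⁴ mol.
Fraction absorbed: 1 − 10^(−0.486) = 0.6734.
Photons absorbed: 0.6734 × 8.600×10⁻⁴ = 5.791×10⁻⁴ mol.
Product: Φ × n_abs = 0.56 × 5.791×10⁻⁴ = 3.243×10⁻⁴ mol.
As a count: 3.243×10⁻⁴ × 6.022×10²³ = 2.0×10²⁰.

2.0×10²⁰ species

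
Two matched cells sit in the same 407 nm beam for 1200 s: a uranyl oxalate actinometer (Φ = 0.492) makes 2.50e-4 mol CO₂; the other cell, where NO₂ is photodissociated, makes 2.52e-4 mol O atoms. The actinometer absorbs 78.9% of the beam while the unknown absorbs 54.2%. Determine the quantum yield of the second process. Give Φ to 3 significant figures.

Photons absorbed by the actinometer: 2.50e-4 / 0.492 = 5.081e-4 mol.
Incident flux: 5.081e-4 / 0.789 = 6.440e-4 einstein.
Absorbed by unknown: 0.542 × 6.440e-4 = 3.490e-4 mol.
Φ(unknown) = 2.52e-4 / 3.490e-4 = 0.722.

Φ = 0.722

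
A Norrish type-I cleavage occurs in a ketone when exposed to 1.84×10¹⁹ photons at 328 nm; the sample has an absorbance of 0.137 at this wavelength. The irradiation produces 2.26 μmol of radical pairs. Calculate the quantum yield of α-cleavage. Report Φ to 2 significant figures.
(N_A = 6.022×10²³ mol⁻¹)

Product: 2.26 μmol = 2.26×10⁻⁶ mol.
Moles of photons: 1.84×10¹⁹ / 6.022×10²³ = 3.055×10⁻⁵ mol.
Fraction absorbed: 1 − 10^(−0.137) = 0.2705.
Photons absorbed: 0.2705 × 3.055×10⁻⁵ = 8.264×10⁻⁶ mol.
Φ = 2.26×10⁻⁶ mol / 8.264×10⁻⁶ mol photons = 0.27.

Φ = 0.27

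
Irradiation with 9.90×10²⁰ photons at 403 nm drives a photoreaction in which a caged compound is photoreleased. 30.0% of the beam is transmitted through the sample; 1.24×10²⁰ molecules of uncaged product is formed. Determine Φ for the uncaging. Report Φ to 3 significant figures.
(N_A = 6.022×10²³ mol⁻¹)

Product: 1.24×10²⁰ / 6.022×10²³ = 2.059×10⁻⁴ mol.
Moles of photons: 9.90×10²⁰ / 6.022×10²³ = 0.001644 mol.
Fraction absorbed: 1 − 30.0/100 = 0.7000.
Photons absorbed: 0.7000 × 0.001644 = 0.001151 mol.
Φ = 2.059×10⁻⁴ mol / 0.001151 mol photons = 0.179.

Φ = 0.179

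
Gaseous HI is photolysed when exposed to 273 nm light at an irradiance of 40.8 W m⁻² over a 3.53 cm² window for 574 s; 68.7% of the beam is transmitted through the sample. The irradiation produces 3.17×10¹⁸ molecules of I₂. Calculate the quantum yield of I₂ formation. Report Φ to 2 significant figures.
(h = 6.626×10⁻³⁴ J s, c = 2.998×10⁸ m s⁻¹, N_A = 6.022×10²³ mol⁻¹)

Φ = 0.89

Product: 3.17×10¹⁸ / 6.022×10²³ = 5.264×10⁻⁶ mol.
Photon energy at 273 nm: hc/λ = (6.626×10⁻³⁴)(2.998×10⁸)/(273×10⁻⁹) = 7.276×10⁻¹⁹ J.
Energy delivered: (40.8 W m⁻²)(3.53×10⁻⁴ m²)(574 s) = 8.267 J.
Photons incident: 8.267 / 7.276×10⁻¹⁹ = 1.136×10¹⁹, i.e. 1.136×10¹⁹/6.022×10²³ = 1.886×10⁻⁵ mol.
Fraction absorbed: 1 − 68.7/100 = 0.3130.
Photons absorbed: 0.3130 × 1.886×10⁻⁵ = 5.903×10⁻⁶ mol.
Φ = 5.264×10⁻⁶ mol / 5.903×10⁻⁶ mol photons = 0.89.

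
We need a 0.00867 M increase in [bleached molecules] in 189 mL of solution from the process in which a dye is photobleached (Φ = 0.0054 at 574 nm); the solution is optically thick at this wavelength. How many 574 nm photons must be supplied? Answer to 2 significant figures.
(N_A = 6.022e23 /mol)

1.8e23 photons

Product: (0.00867 M)(0.189 L) = 0.001639 mol.
Photons that must be absorbed: 0.001639 / 0.0054 = 0.3035 mol.
Photon count: 0.3035 × 6.022e23 = 1.8e23.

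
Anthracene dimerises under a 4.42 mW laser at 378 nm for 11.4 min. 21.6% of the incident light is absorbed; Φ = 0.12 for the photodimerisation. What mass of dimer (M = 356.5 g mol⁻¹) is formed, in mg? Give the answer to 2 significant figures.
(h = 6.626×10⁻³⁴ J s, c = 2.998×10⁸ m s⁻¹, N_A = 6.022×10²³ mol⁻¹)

Photon energy at 378 nm: hc/λ = (6.626×10⁻³⁴)(2.998×10⁸)/(378×10⁻⁹) = 5.255×10⁻¹⁹ J.
Energy delivered: (4.42 mW)(684 s) = 3.023 J.
Photons incident: 3.023 / 5.255×10⁻¹⁹ = 5.753×10¹⁸, i.e. 5.753×10¹⁸/6.022×10²³ = 9.553×10⁻⁶ mol.
Photons absorbed: 0.216 × 9.553×10⁻⁶ = 2.063×10⁻⁶ mol.
Product: Φ × n_abs = 0.12 × 2.063×10⁻⁶ = 2.476×10⁻⁷ mol.
Mass: 2.476×10⁻⁷ × 356.5 = 8.827×10⁻⁵ g = 0.088 mg.

0.088 mg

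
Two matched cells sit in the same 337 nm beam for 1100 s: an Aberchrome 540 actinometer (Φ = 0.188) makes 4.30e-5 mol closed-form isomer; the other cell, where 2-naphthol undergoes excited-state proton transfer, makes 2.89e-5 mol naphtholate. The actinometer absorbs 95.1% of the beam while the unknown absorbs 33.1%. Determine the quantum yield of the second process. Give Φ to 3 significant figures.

Φ = 0.363

Photons absorbed by the actinometer: 4.30e-5 / 0.188 = 2.287e-4 mol.
Incident flux: 2.287e-4 / 0.951 = 2.405e-4 einstein.
Absorbed by unknown: 0.331 × 2.405e-4 = 7.961e-5 mol.
Φ(unknown) = 2.89e-5 / 7.961e-5 = 0.363.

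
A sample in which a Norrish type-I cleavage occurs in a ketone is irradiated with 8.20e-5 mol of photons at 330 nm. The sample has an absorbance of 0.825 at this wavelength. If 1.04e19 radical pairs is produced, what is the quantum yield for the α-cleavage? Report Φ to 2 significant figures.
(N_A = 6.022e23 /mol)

Product: 1.04e19 / 6.022e23 = 1.727e-5 mol.
Fraction absorbed: 1 − 10^(−0.825) = 0.8504.
Photons absorbed: 0.8504 × 8.20e-5 = 6.973e-5 mol.
Φ = 1.727e-5 mol / 6.973e-5 mol photons = 0.25.

Φ = 0.25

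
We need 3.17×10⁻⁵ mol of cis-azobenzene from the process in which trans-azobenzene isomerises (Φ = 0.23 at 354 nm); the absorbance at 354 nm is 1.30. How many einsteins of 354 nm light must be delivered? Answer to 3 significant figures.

Photons that must be absorbed: 3.17×10⁻⁵ / 0.23 = 1.378×10⁻⁴ mol.
Fraction absorbed: 1 − 10^(−1.30) = 0.9499.
Incident photons needed: 1.378×10⁻⁴ / 0.9499 = 1.451×10⁻⁴ mol.

1.45×10⁻⁴ einstein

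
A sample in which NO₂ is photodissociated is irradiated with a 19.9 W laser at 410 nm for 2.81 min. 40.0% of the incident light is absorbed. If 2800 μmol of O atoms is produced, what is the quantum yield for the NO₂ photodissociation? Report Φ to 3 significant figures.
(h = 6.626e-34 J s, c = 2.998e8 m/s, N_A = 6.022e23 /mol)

Product: 2800 μmol = 0.00280 mol.
Photon energy at 410 nm: hc/λ = (6.626e-34)(2.998e8)/(410e-9) = 4.845e-19 J.
Energy delivered: (19.9 W)(168.6 s) = 3355 J.
Photons incident: 3355 / 4.845e-19 = 6.925e21, i.e. 6.925e21/6.022e23 = 0.01150 mol.
Photons absorbed: 0.400 × 0.01150 = 0.004600 mol.
Φ = 0.00280 mol / 0.004600 mol photons = 0.609.

Φ = 0.609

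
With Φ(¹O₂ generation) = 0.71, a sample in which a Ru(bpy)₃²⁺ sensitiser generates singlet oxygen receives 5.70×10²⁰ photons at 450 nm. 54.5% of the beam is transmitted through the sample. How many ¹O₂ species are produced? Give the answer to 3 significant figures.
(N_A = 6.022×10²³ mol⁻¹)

1.84×10²⁰ species

Moles of photons: 5.70×10²⁰ / 6.022×10²³ = 9.465×10⁻⁴ mol.
Fraction absorbed: 1 − 54.5/100 = 0.4550.
Photons absorbed: 0.4550 × 9.465×10⁻⁴ = 4.307×10⁻⁴ mol.
Product: Φ × n_abs = 0.71 × 4.307×10⁻⁴ = 3.058×10⁻⁴ mol.
As a count: 3.058×10⁻⁴ × 6.022×10²³ = 1.84×10²⁰.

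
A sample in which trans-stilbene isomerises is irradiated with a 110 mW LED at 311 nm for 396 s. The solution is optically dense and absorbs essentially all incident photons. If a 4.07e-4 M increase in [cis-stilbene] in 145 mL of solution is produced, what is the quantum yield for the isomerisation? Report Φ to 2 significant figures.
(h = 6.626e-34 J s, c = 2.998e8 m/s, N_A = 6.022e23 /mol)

Φ = 0.52

Product: (4.07e-4 M)(0.145 L) = 5.901e-5 mol.
Photon energy at 311 nm: hc/λ = (6.626e-34)(2.998e8)/(311e-9) = 6.387e-19 J.
Energy delivered: (110 mW)(396 s) = 43.56 J.
Photons incident: 43.56 / 6.387e-19 = 6.820e19, i.e. 6.820e19/6.022e23 = 1.133e-4 mol.
Φ = 5.901e-5 mol / 1.133e-4 mol photons = 0.52.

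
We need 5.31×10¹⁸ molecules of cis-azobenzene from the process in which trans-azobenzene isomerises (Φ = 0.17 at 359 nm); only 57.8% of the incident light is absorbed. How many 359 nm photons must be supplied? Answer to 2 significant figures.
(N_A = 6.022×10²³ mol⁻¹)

5.4×10¹⁹ photons

Product: 5.31×10¹⁸ / 6.022×10²³ = 8.818×10⁻⁶ mol.
Photons that must be absorbed: 8.818×10⁻⁶ / 0.17 = 5.187×10⁻⁵ mol.
Incident photons needed: 5.187×10⁻⁵ / 0.578 = 8.974×10⁻⁵ mol.
Photon count: 8.974×10⁻⁵ × 6.022×10²³ = 5.4×10¹⁹.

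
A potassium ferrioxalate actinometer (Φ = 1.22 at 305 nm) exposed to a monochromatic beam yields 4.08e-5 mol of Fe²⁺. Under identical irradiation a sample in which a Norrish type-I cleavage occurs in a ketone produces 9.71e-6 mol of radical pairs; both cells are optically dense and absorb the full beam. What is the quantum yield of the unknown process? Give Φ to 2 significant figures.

Photons absorbed by the actinometer: 4.08e-5 / 1.22 = 3.344e-5 mol.
Φ(unknown) = 9.71e-6 / 3.344e-5 = 0.29.

Φ = 0.29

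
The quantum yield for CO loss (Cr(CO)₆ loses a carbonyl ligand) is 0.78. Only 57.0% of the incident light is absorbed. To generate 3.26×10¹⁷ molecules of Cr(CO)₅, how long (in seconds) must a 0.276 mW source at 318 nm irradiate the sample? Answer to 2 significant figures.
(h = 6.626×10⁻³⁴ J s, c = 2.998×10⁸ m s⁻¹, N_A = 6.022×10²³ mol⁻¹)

Product: 3.26×10¹⁷ / 6.022×10²³ = 5.413×10⁻⁷ mol.
Photons that must be absorbed: 5.413×10⁻⁷ / 0.78 = 6.940×10⁻⁷ mol.
Incident photons needed: 6.940×10⁻⁷ / 0.570 = 1.218×10⁻⁶ mol.
Photon energy: hc/λ = 6.247×10⁻¹⁹ J; per mole, 3.762×10⁵ J mol⁻¹.
Energy required: 1.218×10⁻⁶ × 3.762×10⁵ = 0.4582 J.
Time: 0.4582 J / 0.000276 W = 1700 s.

t ≈ 1700 s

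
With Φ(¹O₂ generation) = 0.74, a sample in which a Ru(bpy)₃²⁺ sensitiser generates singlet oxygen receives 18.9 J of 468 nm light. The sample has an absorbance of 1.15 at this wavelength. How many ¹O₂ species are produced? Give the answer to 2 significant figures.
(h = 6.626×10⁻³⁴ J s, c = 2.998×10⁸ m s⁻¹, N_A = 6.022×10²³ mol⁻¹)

3.1×10¹⁹ species

Photon energy at 468 nm: hc/λ = (6.626×10⁻³⁴)(2.998×10⁸)/(468×10⁻⁹) = 4.245×10⁻¹⁹ J.
Photons incident: 18.9 / 4.245×10⁻¹⁹ = 4.452×10¹⁹, i.e. 4.452×10¹⁹/6.022×10²³ = 7.393×10⁻⁵ mol.
Fraction absorbed: 1 − 10^(−1.15) = 0.9292.
Photons absorbed: 0.9292 × 7.393×10⁻⁵ = 6.870×10⁻⁵ mol.
Product: Φ × n_abs = 0.74 × 6.870×10⁻⁵ = 5.084×10⁻⁵ mol.
As a count: 5.084×10⁻⁵ × 6.022×10²³ = 3.1×10¹⁹.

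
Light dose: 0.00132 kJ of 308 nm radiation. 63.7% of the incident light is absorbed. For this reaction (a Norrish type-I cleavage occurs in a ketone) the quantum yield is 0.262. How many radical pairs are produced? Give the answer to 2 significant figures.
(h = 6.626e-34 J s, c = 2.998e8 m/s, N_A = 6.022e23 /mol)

Photon energy at 308 nm: hc/λ = (6.626e-34)(2.998e8)/(308e-9) = 6.450e-19 J.
Incident energy: 0.00132 kJ = 1.32 J.
Photons incident: 1.32 / 6.450e-19 = 2.047e18, i.e. 2.047e18/6.022e23 = 3.399e-6 mol.
Photons absorbed: 0.637 × 3.399e-6 = 2.165e-6 mol.
Product: Φ × n_abs = 0.262 × 2.165e-6 = 5.672e-7 mol.
As a count: 5.672e-7 × 6.022e23 = 3.4e17.

3.4e17 radical pairs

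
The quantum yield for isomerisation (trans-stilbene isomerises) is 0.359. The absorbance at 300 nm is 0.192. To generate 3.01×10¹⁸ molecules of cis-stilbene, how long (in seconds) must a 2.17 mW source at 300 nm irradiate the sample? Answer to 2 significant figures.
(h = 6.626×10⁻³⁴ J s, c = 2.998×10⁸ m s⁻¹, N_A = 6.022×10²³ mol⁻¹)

Product: 3.01×10¹⁸ / 6.022×10²³ = 4.998×10⁻⁶ mol.
Photons that must be absorbed: 4.998×10⁻⁶ / 0.359 = 1.392×10⁻⁵ mol.
Fraction absorbed: 1 − 10^(−0.192) = 0.3573.
Incident photons needed: 1.392×10⁻⁵ / 0.3573 = 3.896×10⁻⁵ mol.
Photon energy: hc/λ = 6.622×10⁻¹⁹ J; per mole, 3.988×10⁵ J mol⁻¹.
Energy required: 3.896×10⁻⁵ × 3.988×10⁵ = 15.54 J.
Time: 15.54 J / 0.00217 W = 7200 s.

t ≈ 7200 s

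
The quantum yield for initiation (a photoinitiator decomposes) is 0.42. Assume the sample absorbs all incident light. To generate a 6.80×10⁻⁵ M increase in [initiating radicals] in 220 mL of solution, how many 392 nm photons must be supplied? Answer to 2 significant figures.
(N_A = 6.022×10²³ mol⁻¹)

2.1×10¹⁹ photons

Product: (6.80×10⁻⁵ M)(0.22 L) = 1.496×10⁻⁵ mol.
Photons that must be absorbed: 1.496×10⁻⁵ / 0.42 = 3.562×10⁻⁵ mol.
Photon count: 3.562×10⁻⁵ × 6.022×10²³ = 2.1×10¹⁹.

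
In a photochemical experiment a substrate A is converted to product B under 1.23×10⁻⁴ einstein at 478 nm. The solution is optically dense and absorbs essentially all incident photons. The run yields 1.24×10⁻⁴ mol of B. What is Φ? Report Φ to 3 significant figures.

Φ = 1.01

Φ = 1.24×10⁻⁴ mol / 1.23×10⁻⁴ mol photons = 1.01.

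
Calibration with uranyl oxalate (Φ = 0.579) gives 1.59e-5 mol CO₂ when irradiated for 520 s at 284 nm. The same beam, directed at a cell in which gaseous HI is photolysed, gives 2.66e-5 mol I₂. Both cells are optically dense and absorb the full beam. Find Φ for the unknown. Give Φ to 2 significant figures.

Φ = 0.97

Photons absorbed by the actinometer: 1.59e-5 / 0.579 = 2.746e-5 mol.
Φ(unknown) = 2.66e-5 / 2.746e-5 = 0.97.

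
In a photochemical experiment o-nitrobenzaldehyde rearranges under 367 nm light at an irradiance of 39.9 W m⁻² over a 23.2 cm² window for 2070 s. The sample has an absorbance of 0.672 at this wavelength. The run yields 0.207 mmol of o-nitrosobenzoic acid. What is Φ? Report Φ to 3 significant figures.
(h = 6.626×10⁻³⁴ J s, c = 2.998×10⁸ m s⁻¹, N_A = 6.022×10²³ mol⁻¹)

Φ = 0.447

Product: 0.207 mmol = 2.07×10⁻⁴ mol.
Photon energy at 367 nm: hc/λ = (6.626×10⁻³⁴)(2.998×10⁸)/(367×10⁻⁹) = 5.413×10⁻¹⁹ J.
Energy delivered: (39.9 W m⁻²)(23.2×10⁻⁴ m²)(2070 s) = 191.6 J.
Photons incident: 191.6 / 5.413×10⁻¹⁹ = 3.540×10²⁰, i.e. 3.540×10²⁰/6.022×10²³ = 5.878×10⁻⁴ mol.
Fraction absorbed: 1 − 10^(−0.672) = 0.7872.
Photons absorbed: 0.7872 × 5.878×10⁻⁴ = 4.627×10⁻⁴ mol.
Φ = 2.07×10⁻⁴ mol / 4.627×10⁻⁴ mol photons = 0.447.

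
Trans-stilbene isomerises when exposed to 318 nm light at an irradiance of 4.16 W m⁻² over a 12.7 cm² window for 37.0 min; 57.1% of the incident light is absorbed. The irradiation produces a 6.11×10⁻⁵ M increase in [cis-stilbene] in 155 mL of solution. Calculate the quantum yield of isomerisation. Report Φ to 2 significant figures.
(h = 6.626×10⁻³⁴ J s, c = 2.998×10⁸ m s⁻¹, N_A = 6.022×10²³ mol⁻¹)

Φ = 0.53

Product: (6.11×10⁻⁵ M)(0.155 L) = 9.470×10⁻⁶ mol.
Photon energy at 318 nm: hc/λ = (6.626×10⁻³⁴)(2.998×10⁸)/(318×10⁻⁹) = 6.247×10⁻¹⁹ J.
Energy delivered: (4.16 W m⁻²)(12.7×10⁻⁴ m²)(2220 s) = 11.73 J.
Photons incident: 11.73 / 6.247×10⁻¹⁹ = 1.878×10¹⁹, i.e. 1.878×10¹⁹/6.022×10²³ = 3.119×10⁻⁵ mol.
Photons absorbed: 0.571 × 3.119×10⁻⁵ = 1.781×10⁻⁵ mol.
Φ = 9.470×10⁻⁶ mol / 1.781×10⁻⁵ mol photons = 0.53.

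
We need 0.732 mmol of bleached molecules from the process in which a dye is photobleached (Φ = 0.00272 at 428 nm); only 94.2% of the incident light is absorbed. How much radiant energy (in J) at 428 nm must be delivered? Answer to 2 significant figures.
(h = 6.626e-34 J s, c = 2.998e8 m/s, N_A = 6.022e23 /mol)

8.0e4 J

Product: 0.732 mmol = 7.32e-4 mol.
Photons that must be absorbed: 7.32e-4 / 0.00272 = 0.2691 mol.
Incident photons needed: 0.2691 / 0.942 = 0.2857 mol.
Photon energy: hc/λ = 4.641e-19 J; per mole, 2.795e5 J mol⁻¹.
Energy required: 0.2857 × 2.795e5 = 8.0e4 J.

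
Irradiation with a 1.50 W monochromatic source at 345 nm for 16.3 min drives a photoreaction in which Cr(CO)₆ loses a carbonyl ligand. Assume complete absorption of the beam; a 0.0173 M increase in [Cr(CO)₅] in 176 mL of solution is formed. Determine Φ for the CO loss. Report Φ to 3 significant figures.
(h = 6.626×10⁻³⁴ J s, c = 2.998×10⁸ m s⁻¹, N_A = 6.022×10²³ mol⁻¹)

Product: (0.0173 M)(0.176 L) = 0.003045 mol.
Photon energy at 345 nm: hc/λ = (6.626×10⁻³⁴)(2.998×10⁸)/(345×10⁻⁹) = 5.758×10⁻¹⁹ J.
Energy delivered: (1.50 W)(978 s) = 1467 J.
Photons incident: 1467 / 5.758×10⁻¹⁹ = 2.548×10²¹, i.e. 2.548×10²¹/6.022×10²³ = 0.004231 mol.
Φ = 0.003045 mol / 0.004231 mol photons = 0.720.

Φ = 0.720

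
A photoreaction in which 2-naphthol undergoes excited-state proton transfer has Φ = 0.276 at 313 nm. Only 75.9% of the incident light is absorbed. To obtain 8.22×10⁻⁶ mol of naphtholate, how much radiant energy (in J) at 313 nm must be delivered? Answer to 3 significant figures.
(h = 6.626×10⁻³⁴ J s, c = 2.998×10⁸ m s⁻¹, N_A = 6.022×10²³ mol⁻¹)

Photons that must be absorbed: 8.22×10⁻⁶ / 0.276 = 2.978×10⁻⁵ mol.
Incident photons needed: 2.978×10⁻⁵ / 0.759 = 3.924×10⁻⁵ mol.
Photon energy: hc/λ = 6.347×10⁻¹⁹ J; per mole, 3.822×10⁵ J mol⁻¹.
Energy required: 3.924×10⁻⁵ × 3.822×10⁵ = 15.0 J.

15.0 J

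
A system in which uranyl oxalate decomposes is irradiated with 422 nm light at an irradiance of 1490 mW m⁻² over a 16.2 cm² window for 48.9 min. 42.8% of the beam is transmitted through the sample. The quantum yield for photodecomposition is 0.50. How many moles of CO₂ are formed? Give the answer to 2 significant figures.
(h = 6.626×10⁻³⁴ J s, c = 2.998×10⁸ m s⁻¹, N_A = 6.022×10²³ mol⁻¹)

Photon energy at 422 nm: hc/λ = (6.626×10⁻³⁴)(2.998×10⁸)/(422×10⁻⁹) = 4.707×10⁻¹⁹ J.
Energy delivered: (1490 mW m⁻²)(16.2×10⁻⁴ m²)(2934 s) = 7.082 J.
Photons incident: 7.082 / 4.707×10⁻¹⁹ = 1.505×10¹⁹, i.e. 1.505×10¹⁹/6.022×10²³ = 2.499×10⁻⁵ mol.
Fraction absorbed: 1 − 42.8/100 = 0.5720.
Photons absorbed: 0.5720 × 2.499×10⁻⁵ = 1.429×10⁻⁵ mol.
Product: Φ × n_abs = 0.50 × 1.429×10⁻⁵ = 7.145×10⁻⁶ mol.

7.1×10⁻⁶ mol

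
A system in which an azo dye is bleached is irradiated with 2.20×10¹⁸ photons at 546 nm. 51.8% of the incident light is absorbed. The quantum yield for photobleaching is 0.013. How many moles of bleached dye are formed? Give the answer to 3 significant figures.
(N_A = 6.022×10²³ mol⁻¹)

Moles of photons: 2.20×10¹⁸ / 6.022×10²³ = 3.653×10⁻⁶ mol.
Photons absorbed: 0.518 × 3.653×10⁻⁶ = 1.892×10⁻⁶ mol.
Product: Φ × n_abs = 0.013 × 1.892×10⁻⁶ = 2.460×10⁻⁸ mol.

2.46×10⁻⁸ mol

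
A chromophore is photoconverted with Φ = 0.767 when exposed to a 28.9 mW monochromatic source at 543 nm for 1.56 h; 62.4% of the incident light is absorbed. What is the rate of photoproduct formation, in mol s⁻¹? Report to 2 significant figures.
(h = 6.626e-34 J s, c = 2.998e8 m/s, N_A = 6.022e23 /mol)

Photon energy at 543 nm: hc/λ = (6.626e-34)(2.998e8)/(543e-9) = 3.658e-19 J.
Energy delivered: (28.9 mW)(5616 s) = 162.3 J.
Photons incident: 162.3 / 3.658e-19 = 4.437e20, i.e. 4.437e20/6.022e23 = 7.368e-4 mol.
Photons absorbed: 0.624 × 7.368e-4 = 4.598e-4 mol.
Product formed: 0.767 × 4.598e-4 = 3.527e-4 mol.
Rate: 3.527e-4 / 5616 s = 6.3e-8 mol s⁻¹.

6.3e-8 mol s⁻¹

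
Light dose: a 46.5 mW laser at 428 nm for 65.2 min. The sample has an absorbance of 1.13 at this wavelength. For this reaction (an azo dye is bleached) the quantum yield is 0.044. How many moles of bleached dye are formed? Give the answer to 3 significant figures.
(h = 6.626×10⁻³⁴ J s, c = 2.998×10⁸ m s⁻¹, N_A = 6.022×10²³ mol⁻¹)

Photon energy at 428 nm: hc/λ = (6.626×10⁻³⁴)(2.998×10⁸)/(428×10⁻⁹) = 4.641×10⁻¹⁹ J.
Energy delivered: (46.5 mW)(3912 s) = 181.9 J.
Photons incident: 181.9 / 4.641×10⁻¹⁹ = 3.919×10²⁰, i.e. 3.919×10²⁰/6.022×10²³ = 6.508×10⁻⁴ mol.
Fraction absorbed: 1 − 10^(−1.13) = 0.9259.
Photons absorbed: 0.9259 × 6.508×10⁻⁴ = 6.026×10⁻⁴ mol.
Product: Φ × n_abs = 0.044 × 6.026×10⁻⁴ = 2.651×10⁻⁵ mol.

2.65×10⁻⁵ mol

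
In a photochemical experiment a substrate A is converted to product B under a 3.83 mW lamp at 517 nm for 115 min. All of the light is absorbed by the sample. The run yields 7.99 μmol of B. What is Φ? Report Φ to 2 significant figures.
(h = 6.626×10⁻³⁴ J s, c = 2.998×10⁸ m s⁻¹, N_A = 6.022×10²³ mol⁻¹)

Product: 7.99 μmol = 7.99×10⁻⁶ mol.
Photon energy at 517 nm: hc/λ = (6.626×10⁻³⁴)(2.998×10⁸)/(517×10⁻⁹) = 3.842×10⁻¹⁹ J.
Energy delivered: (3.83 mW)(6900 s) = 26.43 J.
Photons incident: 26.43 / 3.842×10⁻¹⁹ = 6.879×10¹⁹, i.e. 6.879×10¹⁹/6.022×10²³ = 1.142×10⁻⁴ mol.
Φ = 7.99×10⁻⁶ mol / 1.142×10⁻⁴ mol photons = 0.070.

Φ = 0.070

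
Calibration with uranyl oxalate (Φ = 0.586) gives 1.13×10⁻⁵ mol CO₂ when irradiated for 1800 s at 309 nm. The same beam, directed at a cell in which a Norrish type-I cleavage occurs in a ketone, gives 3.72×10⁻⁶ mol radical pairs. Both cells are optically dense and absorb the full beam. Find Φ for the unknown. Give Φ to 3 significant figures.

Photons absorbed by the actinometer: 1.13×10⁻⁵ / 0.586 = 1.928×10⁻⁵ mol.
Φ(unknown) = 3.72×10⁻⁶ / 1.928×10⁻⁵ = 0.193.

Φ = 0.193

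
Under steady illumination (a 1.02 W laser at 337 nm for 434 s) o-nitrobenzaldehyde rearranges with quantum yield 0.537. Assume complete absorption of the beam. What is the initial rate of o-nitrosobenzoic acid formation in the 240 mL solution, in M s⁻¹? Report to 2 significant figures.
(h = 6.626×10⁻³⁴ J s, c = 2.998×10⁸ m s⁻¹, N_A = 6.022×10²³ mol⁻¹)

6.4×10⁻⁶ M s⁻¹

Photon energy at 337 nm: hc/λ = (6.626×10⁻³⁴)(2.998×10⁸)/(337×10⁻⁹) = 5.895×10⁻¹⁹ J.
Energy delivered: (1.02 W)(434 s) = 442.7 J.
Photons incident: 442.7 / 5.895×10⁻¹⁹ = 7.510×10²⁰, i.e. 7.510×10²⁰/6.022×10²³ = 0.001247 mol.
Product formed: 0.537 × 0.001247 = 6.696×10⁻⁴ mol.
Rate: 6.696×10⁻⁴ mol / (434 s × 0.24 L) = 6.4×10⁻⁶ M s⁻¹.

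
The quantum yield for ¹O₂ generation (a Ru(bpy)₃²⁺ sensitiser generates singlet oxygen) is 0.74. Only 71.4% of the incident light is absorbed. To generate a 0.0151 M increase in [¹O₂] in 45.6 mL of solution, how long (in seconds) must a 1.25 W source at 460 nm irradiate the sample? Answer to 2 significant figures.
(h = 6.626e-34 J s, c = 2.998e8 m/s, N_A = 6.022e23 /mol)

t ≈ 270 s

Product: (0.0151 M)(0.0456 L) = 6.886e-4 mol.
Photons that must be absorbed: 6.886e-4 / 0.74 = 9.305e-4 mol.
Incident photons needed: 9.305e-4 / 0.714 = 0.001303 mol.
Photon energy: hc/λ = 4.318e-19 J; per mole, 2.600e5 J mol⁻¹.
Energy required: 0.001303 × 2.600e5 = 338.8 J.
Time: 338.8 J / 1.25 W = 270 s.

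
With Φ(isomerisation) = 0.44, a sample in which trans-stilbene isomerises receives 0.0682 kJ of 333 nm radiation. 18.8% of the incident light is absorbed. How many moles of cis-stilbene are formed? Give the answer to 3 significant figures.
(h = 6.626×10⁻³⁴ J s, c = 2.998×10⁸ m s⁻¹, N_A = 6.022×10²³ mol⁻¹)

Photon energy at 333 nm: hc/λ = (6.626×10⁻³⁴)(2.998×10⁸)/(333×10⁻⁹) = 5.965×10⁻¹⁹ J.
Incident energy: 0.0682 kJ = 68.2 J.
Photons incident: 68.2 / 5.965×10⁻¹⁹ = 1.143×10²⁰, i.e. 1.143×10²⁰/6.022×10²³ = 1.898×10⁻⁴ mol.
Photons absorbed: 0.188 × 1.898×10⁻⁴ = 3.568×10⁻⁵ mol.
Product: Φ × n_abs = 0.44 × 3.568×10⁻⁵ = 1.570×10⁻⁵ mol.

1.57×10⁻⁵ mol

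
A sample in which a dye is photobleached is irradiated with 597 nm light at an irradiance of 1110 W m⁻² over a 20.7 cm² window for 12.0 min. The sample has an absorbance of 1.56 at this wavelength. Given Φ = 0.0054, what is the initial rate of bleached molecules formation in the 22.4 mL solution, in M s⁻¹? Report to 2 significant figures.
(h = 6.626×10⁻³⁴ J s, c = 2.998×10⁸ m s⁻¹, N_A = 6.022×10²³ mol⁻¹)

2.7×10⁻⁶ M s⁻¹

Photon energy at 597 nm: hc/λ = (6.626×10⁻³⁴)(2.998×10⁸)/(597×10⁻⁹) = 3.327×10⁻¹⁹ J.
Energy delivered: (1110 W m⁻²)(20.7×10⁻⁴ m²)(720 s) = 1654 J.
Photons incident: 1654 / 3.327×10⁻¹⁹ = 4.971×10²¹, i.e. 4.971×10²¹/6.022×10²³ = 0.008255 mol.
Fraction absorbed: 1 − 10^(−1.56) = 0.9725.
Photons absorbed: 0.9725 × 0.008255 = 0.008028 mol.
Product formed: 0.0054 × 0.008028 = 4.335×10⁻⁵ mol.
Rate: 4.335×10⁻⁵ mol / (720 s × 0.0224 L) = 2.7×10⁻⁶ M s⁻¹.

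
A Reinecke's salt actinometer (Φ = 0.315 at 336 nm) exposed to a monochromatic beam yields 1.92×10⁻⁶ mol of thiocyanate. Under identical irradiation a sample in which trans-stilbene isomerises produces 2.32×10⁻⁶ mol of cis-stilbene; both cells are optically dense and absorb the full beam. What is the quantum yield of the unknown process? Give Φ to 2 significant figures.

Photons absorbed by the actinometer: 1.92×10⁻⁶ / 0.315 = 6.095×10⁻⁶ mol.
Φ(unknown) = 2.32×10⁻⁶ / 6.095×10⁻⁶ = 0.38.

Φ = 0.38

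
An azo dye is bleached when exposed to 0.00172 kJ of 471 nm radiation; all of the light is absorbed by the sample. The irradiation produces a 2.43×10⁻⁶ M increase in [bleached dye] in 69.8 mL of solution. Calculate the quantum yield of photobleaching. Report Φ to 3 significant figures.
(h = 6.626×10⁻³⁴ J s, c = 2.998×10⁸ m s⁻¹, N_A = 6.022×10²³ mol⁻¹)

Φ = 0.0250

Product: (2.43×10⁻⁶ M)(0.0698 L) = 1.696×10⁻⁷ mol.
Photon energy at 471 nm: hc/λ = (6.626×10⁻³⁴)(2.998×10⁸)/(471×10⁻⁹) = 4.218×10⁻¹⁹ J.
Incident energy: 0.00172 kJ = 1.72 J.
Photons incident: 1.72 / 4.218×10⁻¹⁹ = 4.078×10¹⁸, i.e. 4.078×10¹⁸/6.022×10²³ = 6.772×10⁻⁶ mol.
Φ = 1.696×10⁻⁷ mol / 6.772×10⁻⁶ mol photons = 0.0250.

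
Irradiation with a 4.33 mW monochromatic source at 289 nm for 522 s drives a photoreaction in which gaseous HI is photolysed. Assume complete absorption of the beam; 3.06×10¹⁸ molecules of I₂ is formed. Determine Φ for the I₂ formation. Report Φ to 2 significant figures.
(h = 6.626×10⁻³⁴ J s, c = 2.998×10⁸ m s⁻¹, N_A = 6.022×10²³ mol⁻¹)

Φ = 0.93

Product: 3.06×10¹⁸ / 6.022×10²³ = 5.081×10⁻⁶ mol.
Photon energy at 289 nm: hc/λ = (6.626×10⁻³⁴)(2.998×10⁸)/(289×10⁻⁹) = 6.874×10⁻¹⁹ J.
Energy delivered: (4.33 mW)(522 s) = 2.260 J.
Photons incident: 2.260 / 6.874×10⁻¹⁹ = 3.288×10¹⁸, i.e. 3.288×10¹⁸/6.022×10²³ = 5.460×10⁻⁶ mol.
Φ = 5.081×10⁻⁶ mol / 5.460×10⁻⁶ mol photons = 0.93.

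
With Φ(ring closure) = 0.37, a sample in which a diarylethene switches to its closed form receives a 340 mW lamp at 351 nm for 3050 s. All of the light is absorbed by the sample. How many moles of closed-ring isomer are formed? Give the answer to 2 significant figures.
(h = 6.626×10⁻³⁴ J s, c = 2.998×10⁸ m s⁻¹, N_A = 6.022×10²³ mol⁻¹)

Photon energy at 351 nm: hc/λ = (6.626×10⁻³⁴)(2.998×10⁸)/(351×10⁻⁹) = 5.659×10⁻¹⁹ J.
Energy delivered: (340 mW)(3050 s) = 1037 J.
Photons incident: 1037 / 5.659×10⁻¹⁹ = 1.832×10²¹, i.e. 1.832×10²¹/6.022×10²³ = 0.003042 mol.
Product: Φ × n_abs = 0.37 × 0.003042 = 0.001126 mol.

0.0011 mol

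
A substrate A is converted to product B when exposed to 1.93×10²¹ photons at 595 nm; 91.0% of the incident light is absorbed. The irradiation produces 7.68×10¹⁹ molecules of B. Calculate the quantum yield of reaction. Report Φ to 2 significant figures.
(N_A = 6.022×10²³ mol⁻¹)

Φ = 0.044

Product: 7.68×10¹⁹ / 6.022×10²³ = 1.275×10⁻⁴ mol.
Moles of photons: 1.93×10²¹ / 6.022×10²³ = 0.003205 mol.
Photons absorbed: 0.910 × 0.003205 = 0.002917 mol.
Φ = 1.275×10⁻⁴ mol / 0.002917 mol photons = 0.044.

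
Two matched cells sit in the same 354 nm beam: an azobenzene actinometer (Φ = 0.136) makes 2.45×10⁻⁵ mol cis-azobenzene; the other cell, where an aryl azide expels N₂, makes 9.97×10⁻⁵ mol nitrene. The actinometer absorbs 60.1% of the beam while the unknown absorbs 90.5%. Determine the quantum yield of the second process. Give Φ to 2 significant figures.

Φ = 0.37

Photons absorbed by the actinometer: 2.45×10⁻⁵ / 0.136 = 1.801×10⁻⁴ mol.
Incident flux: 1.801×10⁻⁴ / 0.601 = 2.997×10⁻⁴ einstein.
Absorbed by unknown: 0.905 × 2.997×10⁻⁴ = 2.712×10⁻⁴ mol.
Φ(unknown) = 9.97×10⁻⁵ / 2.712×10⁻⁴ = 0.37.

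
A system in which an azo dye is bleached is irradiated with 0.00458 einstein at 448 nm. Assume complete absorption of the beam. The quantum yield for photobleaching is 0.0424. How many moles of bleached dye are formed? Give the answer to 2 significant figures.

Product: Φ × n_abs = 0.0424 × 0.00458 = 1.942×10⁻⁴ mol.

1.9×10⁻⁴ mol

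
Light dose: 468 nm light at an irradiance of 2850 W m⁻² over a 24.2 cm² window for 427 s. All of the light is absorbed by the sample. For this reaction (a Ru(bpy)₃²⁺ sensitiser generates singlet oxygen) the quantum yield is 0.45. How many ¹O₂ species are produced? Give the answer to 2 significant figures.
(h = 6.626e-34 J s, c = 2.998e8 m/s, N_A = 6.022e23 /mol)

3.1e21 species

Photon energy at 468 nm: hc/λ = (6.626e-34)(2.998e8)/(468e-9) = 4.245e-19 J.
Energy delivered: (2850 W m⁻²)(24.2e-4 m²)(427 s) = 2945 J.
Photons incident: 2945 / 4.245e-19 = 6.938e21, i.e. 6.938e21/6.022e23 = 0.01152 mol.
Product: Φ × n_abs = 0.45 × 0.01152 = 0.005184 mol.
As a count: 0.005184 × 6.022e23 = 3.1e21.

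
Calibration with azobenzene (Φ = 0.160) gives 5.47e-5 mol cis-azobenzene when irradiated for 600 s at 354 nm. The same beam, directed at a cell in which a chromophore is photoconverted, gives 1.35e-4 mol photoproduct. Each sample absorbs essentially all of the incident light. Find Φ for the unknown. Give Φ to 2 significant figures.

Φ = 0.39

Photons absorbed by the actinometer: 5.47e-5 / 0.160 = 3.419e-4 mol.
Φ(unknown) = 1.35e-4 / 3.419e-4 = 0.39.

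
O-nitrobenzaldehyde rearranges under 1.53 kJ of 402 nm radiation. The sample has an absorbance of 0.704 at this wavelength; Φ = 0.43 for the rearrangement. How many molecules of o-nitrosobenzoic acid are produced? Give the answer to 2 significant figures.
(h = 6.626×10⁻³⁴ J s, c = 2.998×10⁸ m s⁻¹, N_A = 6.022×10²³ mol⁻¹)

Photon energy at 402 nm: hc/λ = (6.626×10⁻³⁴)(2.998×10⁸)/(402×10⁻⁹) = 4.941×10⁻¹⁹ J.
Incident energy: 1.53 kJ = 1530 J.
Photons incident: 1530 / 4.941×10⁻¹⁹ = 3.097×10²¹, i.e. 3.097×10²¹/6.022×10²³ = 0.005143 mol.
Fraction absorbed: 1 − 10^(−0.704) = 0.8023.
Photons absorbed: 0.8023 × 0.005143 = 0.004126 mol.
Product: Φ × n_abs = 0.43 × 0.004126 = 0.001774 mol.
As a count: 0.001774 × 6.022×10²³ = 1.1×10²¹.

1.1×10²¹ molecules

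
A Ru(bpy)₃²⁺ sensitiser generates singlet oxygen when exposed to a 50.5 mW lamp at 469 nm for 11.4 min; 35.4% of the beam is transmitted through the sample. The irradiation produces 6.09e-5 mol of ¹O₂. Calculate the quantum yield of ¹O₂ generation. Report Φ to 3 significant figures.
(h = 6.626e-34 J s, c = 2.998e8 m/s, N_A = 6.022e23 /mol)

Photon energy at 469 nm: hc/λ = (6.626e-34)(2.998e8)/(469e-9) = 4.236e-19 J.
Energy delivered: (50.5 mW)(684 s) = 34.54 J.
Photons incident: 34.54 / 4.236e-19 = 8.154e19, i.e. 8.154e19/6.022e23 = 1.354e-4 mol.
Fraction absorbed: 1 − 35.4/100 = 0.6460.
Photons absorbed: 0.6460 × 1.354e-4 = 8.747e-5 mol.
Φ = 6.09e-5 mol / 8.747e-5 mol photons = 0.696.

Φ = 0.696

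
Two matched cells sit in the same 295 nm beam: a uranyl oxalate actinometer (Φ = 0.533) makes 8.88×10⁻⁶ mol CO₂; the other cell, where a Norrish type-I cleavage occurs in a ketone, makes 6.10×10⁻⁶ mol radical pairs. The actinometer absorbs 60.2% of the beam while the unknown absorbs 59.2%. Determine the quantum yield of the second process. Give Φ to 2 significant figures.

Φ = 0.37

Photons absorbed by the actinometer: 8.88×10⁻⁶ / 0.533 = 1.666×10⁻⁵ mol.
Incident flux: 1.666×10⁻⁵ / 0.602 = 2.767×10⁻⁵ einstein.
Absorbed by unknown: 0.592 × 2.767×10⁻⁵ = 1.638×10⁻⁵ mol.
Φ(unknown) = 6.10×10⁻⁶ / 1.638×10⁻⁵ = 0.37.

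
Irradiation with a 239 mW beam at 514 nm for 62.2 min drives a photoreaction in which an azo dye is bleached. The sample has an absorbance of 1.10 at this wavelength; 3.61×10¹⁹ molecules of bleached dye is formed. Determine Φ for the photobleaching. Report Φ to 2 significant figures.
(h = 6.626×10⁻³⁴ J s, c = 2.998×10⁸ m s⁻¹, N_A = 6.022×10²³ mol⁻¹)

Product: 3.61×10¹⁹ / 6.022×10²³ = 5.995×10⁻⁵ mol.
Photon energy at 514 nm: hc/λ = (6.626×10⁻³⁴)(2.998×10⁸)/(514×10⁻⁹) = 3.865×10⁻¹⁹ J.
Energy delivered: (239 mW)(3732 s) = 891.9 J.
Photons incident: 891.9 / 3.865×10⁻¹⁹ = 2.308×10²¹, i.e. 2.308×10²¹/6.022×10²³ = 0.003833 mol.
Fraction absorbed: 1 − 10^(−1.10) = 0.9206.
Photons absorbed: 0.9206 × 0.003833 = 0.003529 mol.
Φ = 5.995×10⁻⁵ mol / 0.003529 mol photons = 0.017.

Φ = 0.017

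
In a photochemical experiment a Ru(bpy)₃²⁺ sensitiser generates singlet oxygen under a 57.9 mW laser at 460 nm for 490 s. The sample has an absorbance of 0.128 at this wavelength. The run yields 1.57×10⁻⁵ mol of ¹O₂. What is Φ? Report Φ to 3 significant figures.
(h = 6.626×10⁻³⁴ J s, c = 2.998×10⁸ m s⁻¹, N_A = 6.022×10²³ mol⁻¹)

Photon energy at 460 nm: hc/λ = (6.626×10⁻³⁴)(2.998×10⁸)/(460×10⁻⁹) = 4.318×10⁻¹⁹ J.
Energy delivered: (57.9 mW)(490 s) = 28.37 J.
Photons incident: 28.37 / 4.318×10⁻¹⁹ = 6.570×10¹⁹, i.e. 6.570×10¹⁹/6.022×10²³ = 1.091×10⁻⁴ mol.
Fraction absorbed: 1 − 10^(−0.128) = 0.2553.
Photons absorbed: 0.2553 × 1.091×10⁻⁴ = 2.785×10⁻⁵ mol.
Φ = 1.57×10⁻⁵ mol / 2.785×10⁻⁵ mol photons = 0.564.

Φ = 0.564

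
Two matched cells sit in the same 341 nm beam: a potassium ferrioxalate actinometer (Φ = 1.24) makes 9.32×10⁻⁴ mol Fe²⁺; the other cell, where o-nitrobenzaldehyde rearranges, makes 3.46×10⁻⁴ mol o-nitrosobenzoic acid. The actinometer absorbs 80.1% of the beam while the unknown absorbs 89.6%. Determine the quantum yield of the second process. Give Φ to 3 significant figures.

Φ = 0.412

Photons absorbed by the actinometer: 9.32×10⁻⁴ / 1.24 = 7.516×10⁻⁴ mol.
Incident flux: 7.516×10⁻⁴ / 0.801 = 9.383×10⁻⁴ einstein.
Absorbed by unknown: 0.896 × 9.383×10⁻⁴ = 8.407×10⁻⁴ mol.
Φ(unknown) = 3.46×10⁻⁴ / 8.407×10⁻⁴ = 0.412.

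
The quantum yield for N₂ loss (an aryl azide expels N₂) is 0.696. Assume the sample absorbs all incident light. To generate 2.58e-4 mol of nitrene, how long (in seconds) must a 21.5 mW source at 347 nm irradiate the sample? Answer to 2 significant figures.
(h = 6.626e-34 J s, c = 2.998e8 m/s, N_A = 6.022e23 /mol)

Photons that must be absorbed: 2.58e-4 / 0.696 = 3.707e-4 mol.
Photon energy: hc/λ = 5.725e-19 J; per mole, 3.448e5 J mol⁻¹.
Energy required: 3.707e-4 × 3.448e5 = 127.8 J.
Time: 127.8 J / 0.0215 W = 5900 s.

t ≈ 5900 s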